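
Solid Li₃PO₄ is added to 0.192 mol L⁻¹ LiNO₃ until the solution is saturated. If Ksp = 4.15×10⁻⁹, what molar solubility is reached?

5.86×10⁻⁷ M

Li₃PO₄(s) ⇌ 3 Li⁺(aq) + PO₄³⁻(aq)
With Li⁺ already at 0.192 mol L⁻¹ and s small, take [Li⁺] ≈ 0.192 mol L⁻¹ and [PO₄³⁻] = s.
Ksp = [Li⁺]^3[PO₄³⁻] = (0.192)^3s
s = 4.15×10⁻⁹ / (0.192)^3 = 5.86×10⁻⁷
s = 5.86×10⁻⁷ mol L⁻¹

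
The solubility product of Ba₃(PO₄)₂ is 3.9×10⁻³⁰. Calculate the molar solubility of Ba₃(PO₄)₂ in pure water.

5.1×10⁻⁷ M

Ba₃(PO₄)₂(s) ⇌ 3 Ba²⁺(aq) + 2 PO₄³⁻(aq)
Let s be the molar solubility. Then [Ba²⁺] = 3s and [PO₄³⁻] = 2s.
Ksp = [Ba²⁺]^3[PO₄³⁻]^2 = (3s)^3 · (2s)^2 = 108s^5
108s^5 = 3.9×10⁻³⁰  ⇒  s^5 = 3.6×10⁻³²
s = (3.6×10⁻³²)^(1/5) = 5.1×10⁻⁷ mol/L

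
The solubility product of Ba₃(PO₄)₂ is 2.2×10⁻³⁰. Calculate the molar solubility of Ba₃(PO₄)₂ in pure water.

4.6×10⁻⁷ M

Ba₃(PO₄)₂(s) ⇌ 3 Ba²⁺(aq) + 2 PO₄³⁻(aq)
With molar solubility s: [Ba²⁺] = 3s, [PO₄³⁻] = 2s.
Ksp = [Ba²⁺]^3[PO₄³⁻]^2 = (3s)^3 · (2s)^2 = 108s^5
108s^5 = 2.2×10⁻³⁰  ⇒  s^5 = 2.0×10⁻³²
Taking the 5th root, s = 4.6×10⁻⁷ mol L⁻¹.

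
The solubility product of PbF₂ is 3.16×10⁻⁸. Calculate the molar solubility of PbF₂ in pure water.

1.99×10⁻³ M

PbF₂(s) ⇌ Pb²⁺(aq) + 2 F⁻(aq)
Let s be the molar solubility. Then [Pb²⁺] = s and [F⁻] = 2s.
Ksp = [Pb²⁺][F⁻]^2 = s · (2s)^2 = 4s^3
4s^3 = 3.16×10⁻⁸  ⇒  s^3 = 7.90×10⁻⁹
s = (7.90×10⁻⁹)^(1/3) = 1.99×10⁻³ M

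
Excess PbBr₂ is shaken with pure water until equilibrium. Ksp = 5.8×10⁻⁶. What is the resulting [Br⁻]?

PbBr₂(s) ⇌ Pb²⁺(aq) + 2 Br⁻(aq)
Call the molar solubility s, so that [Pb²⁺] = s and [Br⁻] = 2s.
Ksp = [Pb²⁺][Br⁻]^2 = s · (2s)^2 = 4s^3 = 5.8×10⁻⁶
s = 1.1×10⁻² M
[Br⁻] = 2s = 2.3×10⁻² M

2.3×10⁻² M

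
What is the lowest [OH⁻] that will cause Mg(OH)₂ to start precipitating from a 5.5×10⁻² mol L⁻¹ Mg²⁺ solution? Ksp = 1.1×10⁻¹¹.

Precipitation of each salt begins when its ion product equals Ksp.
Mg(OH)₂(s) ⇌ Mg²⁺(aq) + 2 OH⁻(aq)
Ksp = [Mg²⁺][OH⁻]^2 = [OH⁻]^2(5.5×10⁻²)
[OH⁻]^2 = 1.1×10⁻¹¹ / (5.5×10⁻²) = 2.0×10⁻¹⁰
[OH⁻] = 1.4×10⁻⁵ mol L⁻¹

1.4×10⁻⁵ M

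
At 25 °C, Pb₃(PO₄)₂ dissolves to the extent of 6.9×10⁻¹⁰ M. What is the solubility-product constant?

Pb₃(PO₄)₂(s) ⇌ 3 Pb²⁺(aq) + 2 PO₄³⁻(aq)
For each mole of Pb₃(PO₄)₂ that dissolves per liter, [Pb²⁺] = 3s and [PO₄³⁻] = 2s; let s denote this solubility.
Ksp = [Pb²⁺]^3[PO₄³⁻]^2 = (3s)^3 · (2s)^2 = 108s^5
Ksp = 108 × (6.9×10⁻¹⁰)^5 = 1.7×10⁻⁴⁴

Ksp = 1.7×10⁻⁴⁴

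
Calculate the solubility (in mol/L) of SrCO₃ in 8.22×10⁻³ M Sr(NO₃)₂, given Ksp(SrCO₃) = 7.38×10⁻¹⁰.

SrCO₃(s) ⇌ Sr²⁺(aq) + CO₃²⁻(aq)
The solution already contains Sr²⁺ at 8.22×10⁻³ M. Let s be the molar solubility of SrCO₃.
[Sr²⁺] ≈ 8.22×10⁻³ M (common ion dominates); [CO₃²⁻] = s.
Ksp = [Sr²⁺][CO₃²⁻] = (8.22×10⁻³)s
s = 7.38×10⁻¹⁰ / (8.22×10⁻³) = 8.98×10⁻⁸
s = 8.98×10⁻⁸ M

8.98×10⁻⁸ M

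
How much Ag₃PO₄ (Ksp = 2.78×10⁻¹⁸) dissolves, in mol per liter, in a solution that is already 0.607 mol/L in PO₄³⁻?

5.54×10⁻⁷ M

Ag₃PO₄(s) ⇌ 3 Ag⁺(aq) + PO₄³⁻(aq)
PO₄³⁻ is already present at 0.607 mol/L. If s mol/L of Ag₃PO₄ dissolves, [Ag⁺] = 3s while [PO₄³⁻] ≈ 0.607 mol/L.
Ksp = [Ag⁺]^3[PO₄³⁻] = (3s)^3(0.607)
(3s)^3 = 2.78×10⁻¹⁸ / (0.607) = 4.58×10⁻¹⁸
s = 5.54×10⁻⁷ mol/L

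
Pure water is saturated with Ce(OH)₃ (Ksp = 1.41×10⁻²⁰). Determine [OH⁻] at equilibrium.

Ce(OH)₃(s) ⇌ Ce³⁺(aq) + 3 OH⁻(aq)
Let s be the molar solubility. Then [Ce³⁺] = s and [OH⁻] = 3s.
Ksp = [Ce³⁺][OH⁻]^3 = s · (3s)^3 = 27s^4 = 1.41×10⁻²⁰
s = 4.78×10⁻⁶ M
[OH⁻] = 3s = 1.43×10⁻⁵ M

1.43×10⁻⁵ M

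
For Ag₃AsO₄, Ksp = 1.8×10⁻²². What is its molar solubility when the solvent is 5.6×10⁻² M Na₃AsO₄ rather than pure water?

Ag₃AsO₄(s) ⇌ 3 Ag⁺(aq) + AsO₄³⁻(aq)
Let s be the solubility of Ag₃AsO₄ here. The common ion gives [AsO₄³⁻] ≈ 5.6×10⁻² M, and [Ag⁺] = 3s.
Ksp = [Ag⁺]^3[AsO₄³⁻] = (3s)^3(5.6×10⁻²)
(3s)^3 = 1.8×10⁻²² / (5.6×10⁻²) = 3.2×10⁻²¹
s = 4.9×10⁻⁸ M

4.9×10⁻⁸ M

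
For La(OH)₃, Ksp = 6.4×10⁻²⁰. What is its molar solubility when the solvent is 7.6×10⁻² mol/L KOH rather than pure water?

La(OH)₃(s) ⇌ La³⁺(aq) + 3 OH⁻(aq)
OH⁻ is already present at 7.6×10⁻² mol/L. If s mol/L of La(OH)₃ dissolves, [La³⁺] = s while [OH⁻] ≈ 7.6×10⁻² mol/L.
Ksp = [La³⁺][OH⁻]^3 = s(7.6×10⁻²)^3
s = 6.4×10⁻²⁰ / (7.6×10⁻²)^3 = 1.5×10⁻¹⁶
s = 1.5×10⁻¹⁶ mol/L

1.5×10⁻¹⁶ M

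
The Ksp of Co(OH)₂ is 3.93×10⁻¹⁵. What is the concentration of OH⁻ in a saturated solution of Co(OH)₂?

Co(OH)₂(s) ⇌ Co²⁺(aq) + 2 OH⁻(aq)
If s mol/L of Co(OH)₂ dissolves, [Co²⁺] = s and [OH⁻] = 2s.
Ksp = [Co²⁺][OH⁻]^2 = s · (2s)^2 = 4s^3 = 3.93×10⁻¹⁵
s = 9.94×10⁻⁶ mol L⁻¹
[OH⁻] = 2s = 1.99×10⁻⁵ mol L⁻¹

1.99×10⁻⁵ M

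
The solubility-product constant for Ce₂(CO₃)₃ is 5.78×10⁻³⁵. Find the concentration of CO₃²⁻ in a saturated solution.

Ce₂(CO₃)₃(s) ⇌ 2 Ce³⁺(aq) + 3 CO₃²⁻(aq)
With molar solubility s: [Ce³⁺] = 2s, [CO₃²⁻] = 3s.
Ksp = [Ce³⁺]^2[CO₃²⁻]^3 = (2s)^2 · (3s)^3 = 108s^5 = 5.78×10⁻³⁵
s = 5.57×10⁻⁸ M
[CO₃²⁻] = 3s = 1.67×10⁻⁷ M

1.67×10⁻⁷ M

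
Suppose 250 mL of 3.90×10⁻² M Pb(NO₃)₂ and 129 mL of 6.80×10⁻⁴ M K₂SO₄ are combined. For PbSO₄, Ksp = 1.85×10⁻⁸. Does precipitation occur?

Yes

After mixing, V = 250 mL + 129 mL = 379 mL.
[Pb²⁺] = (3.90×10⁻²)(250)/379 = 2.57×10⁻² M
[SO₄²⁻] = (6.80×10⁻⁴)(129)/379 = 2.31×10⁻⁴ M
Q = [Pb²⁺][SO₄²⁻] = 5.95×10⁻⁶
Q = 5.95×10⁻⁶ > Ksp = 1.85×10⁻⁸, so the solution is supersaturated and PbSO₄ precipitates.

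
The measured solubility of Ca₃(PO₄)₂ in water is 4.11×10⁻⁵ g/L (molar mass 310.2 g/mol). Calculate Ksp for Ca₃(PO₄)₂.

s = (4.11×10⁻⁵ g L⁻¹)/(310.2 g mol⁻¹) = 1.3250×10⁻⁷ M
Ca₃(PO₄)₂(s) ⇌ 3 Ca²⁺(aq) + 2 PO₄³⁻(aq)
For each mole of Ca₃(PO₄)₂ that dissolves per liter, [Ca²⁺] = 3s and [PO₄³⁻] = 2s; let s denote this solubility.
Ksp = [Ca²⁺]^3[PO₄³⁻]^2 = (3s)^3 · (2s)^2 = 108s^5
Ksp = 108 × (1.3250×10⁻⁷)^5 = 4.41×10⁻³³

Ksp = 4.41×10⁻³³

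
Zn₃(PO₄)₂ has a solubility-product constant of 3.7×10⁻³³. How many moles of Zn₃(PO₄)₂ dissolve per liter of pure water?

Zn₃(PO₄)₂(s) ⇌ 3 Zn²⁺(aq) + 2 PO₄³⁻(aq)
Call the molar solubility s, so that [Zn²⁺] = 3s and [PO₄³⁻] = 2s.
Ksp = [Zn²⁺]^3[PO₄³⁻]^2 = (3s)^3 · (2s)^2 = 108s^5
108s^5 = 3.7×10⁻³³  ⇒  s^5 = 3.4×10⁻³⁵
s = (3.4×10⁻³⁵)^(1/5) = 1.3×10⁻⁷ M

1.3×10⁻⁷ M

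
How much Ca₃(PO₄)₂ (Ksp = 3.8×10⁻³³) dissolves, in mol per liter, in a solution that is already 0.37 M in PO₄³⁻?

Ca₃(PO₄)₂(s) ⇌ 3 Ca²⁺(aq) + 2 PO₄³⁻(aq)
With PO₄³⁻ already at 0.37 M and s small, take [PO₄³⁻] ≈ 0.37 M and [Ca²⁺] = 3s.
Ksp = [Ca²⁺]^3[PO₄³⁻]^2 = (3s)^3(0.37)^2
(3s)^3 = 3.8×10⁻³³ / (0.37)^2 = 2.8×10⁻³²
s = 1.0×10⁻¹¹ M

1.0×10⁻¹¹ M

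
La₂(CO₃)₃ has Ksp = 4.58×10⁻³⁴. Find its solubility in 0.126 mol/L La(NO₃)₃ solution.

1.02×10⁻¹¹ M

La₂(CO₃)₃(s) ⇌ 2 La³⁺(aq) + 3 CO₃²⁻(aq)
Let s be the solubility of La₂(CO₃)₃ here. The common ion gives [La³⁺] ≈ 0.126 mol/L, and [CO₃²⁻] = 3s.
Ksp = [La³⁺]^2[CO₃²⁻]^3 = (0.126)^2(3s)^3
(3s)^3 = 4.58×10⁻³⁴ / (0.126)^2 = 2.88×10⁻³²
s = 1.02×10⁻¹¹ mol/L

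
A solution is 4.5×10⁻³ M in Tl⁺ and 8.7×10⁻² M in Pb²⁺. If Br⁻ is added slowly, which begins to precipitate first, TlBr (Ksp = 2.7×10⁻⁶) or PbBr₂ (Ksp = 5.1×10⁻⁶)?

A salt starts to precipitate once the ion product Q reaches its Ksp.
For TlBr: [Br⁻] = (Ksp/[Tl⁺]) = 6.0×10⁻⁴ M
For PbBr₂: [Br⁻] = (Ksp/[Pb²⁺])^(1/2) = 7.7×10⁻³ M
TlBr requires the lower [Br⁻], so it precipitates first.

TlBr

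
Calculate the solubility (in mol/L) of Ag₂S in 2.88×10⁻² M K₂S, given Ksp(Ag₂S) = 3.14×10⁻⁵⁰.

Ag₂S(s) ⇌ 2 Ag⁺(aq) + S²⁻(aq)
Let s be the solubility of Ag₂S here. The common ion gives [S²⁻] ≈ 2.88×10⁻² M, and [Ag⁺] = 2s.
Ksp = [Ag⁺]^2[S²⁻] = (2s)^2(2.88×10⁻²)
(2s)^2 = 3.14×10⁻⁵⁰ / (2.88×10⁻²) = 1.09×10⁻⁴⁸
s = 5.22×10⁻²⁵ M

5.22×10⁻²⁵ M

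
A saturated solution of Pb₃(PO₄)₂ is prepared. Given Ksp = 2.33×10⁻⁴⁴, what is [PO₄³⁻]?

Pb₃(PO₄)₂(s) ⇌ 3 Pb²⁺(aq) + 2 PO₄³⁻(aq)
If s mol/L of Pb₃(PO₄)₂ dissolves, [Pb²⁺] = 3s and [PO₄³⁻] = 2s.
Ksp = [Pb²⁺]^3[PO₄³⁻]^2 = (3s)^3 · (2s)^2 = 108s^5 = 2.33×10⁻⁴⁴
s = 7.36×10⁻¹⁰ mol L⁻¹
[PO₄³⁻] = 2s = 1.47×10⁻⁹ mol L⁻¹

1.47×10⁻⁹ M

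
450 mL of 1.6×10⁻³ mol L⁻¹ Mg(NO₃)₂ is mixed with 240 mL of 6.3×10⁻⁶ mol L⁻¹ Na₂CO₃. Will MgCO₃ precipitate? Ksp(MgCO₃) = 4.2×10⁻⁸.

No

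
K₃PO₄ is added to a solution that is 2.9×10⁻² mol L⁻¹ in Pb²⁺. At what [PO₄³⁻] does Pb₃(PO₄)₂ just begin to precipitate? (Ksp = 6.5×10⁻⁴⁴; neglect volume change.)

5.2×10⁻²⁰ M

The threshold for precipitation is Q = Ksp.
Pb₃(PO₄)₂(s) ⇌ 3 Pb²⁺(aq) + 2 PO₄³⁻(aq)
Ksp = [Pb²⁺]^3[PO₄³⁻]^2 = [PO₄³⁻]^2(2.9×10⁻²)^3
[PO₄³⁻]^2 = 6.5×10⁻⁴⁴ / (2.9×10⁻²)^3 = 2.7×10⁻³⁹
[PO₄³⁻] = 5.2×10⁻²⁰ mol L⁻¹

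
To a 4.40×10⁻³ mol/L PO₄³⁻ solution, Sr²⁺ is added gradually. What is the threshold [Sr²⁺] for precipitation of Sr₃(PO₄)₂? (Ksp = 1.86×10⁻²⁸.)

The threshold for precipitation is Q = Ksp.
Sr₃(PO₄)₂(s) ⇌ 3 Sr²⁺(aq) + 2 PO₄³⁻(aq)
Ksp = [Sr²⁺]^3[PO₄³⁻]^2 = [Sr²⁺]^3(4.40×10⁻³)^2
[Sr²⁺]^3 = 1.86×10⁻²⁸ / (4.40×10⁻³)^2 = 9.61×10⁻²⁴
[Sr²⁺] = 2.13×10⁻⁸ mol/L

2.13×10⁻⁸ M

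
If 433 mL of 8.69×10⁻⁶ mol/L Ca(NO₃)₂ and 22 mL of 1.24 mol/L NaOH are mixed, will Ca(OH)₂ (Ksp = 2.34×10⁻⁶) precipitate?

No

The combined volume is 455 mL.
[Ca²⁺] = (8.69×10⁻⁶)(433)/455 = 8.27×10⁻⁶ mol/L
[OH⁻] = (1.24)(22)/455 = 6.00×10⁻² mol/L
Q = [Ca²⁺][OH⁻]^2 = 2.97×10⁻⁸
Q = 2.97×10⁻⁸ < Ksp = 2.34×10⁻⁶, so the solution is unsaturated and no precipitate forms.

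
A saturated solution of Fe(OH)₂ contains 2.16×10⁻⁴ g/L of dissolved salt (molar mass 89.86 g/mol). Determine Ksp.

Ksp = 5.56×10⁻¹⁷

Convert to molarity: s = 2.16×10⁻⁴ / 89.86 = 2.4037×10⁻⁶ mol/L
Fe(OH)₂(s) ⇌ Fe²⁺(aq) + 2 OH⁻(aq)
For each mole of Fe(OH)₂ that dissolves per liter, [Fe²⁺] = s and [OH⁻] = 2s; let s denote this solubility.
Ksp = [Fe²⁺][OH⁻]^2 = s · (2s)^2 = 4s^3
Ksp = 4 × (2.4037×10⁻⁶)^3 = 5.56×10⁻¹⁷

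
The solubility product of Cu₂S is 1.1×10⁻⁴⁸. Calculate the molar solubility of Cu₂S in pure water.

6.5×10⁻¹⁷ M

Cu₂S(s) ⇌ 2 Cu⁺(aq) + S²⁻(aq)
For each mole of Cu₂S that dissolves per liter, [Cu⁺] = 2s and [S²⁻] = s; let s denote this solubility.
Ksp = [Cu⁺]^2[S²⁻] = (2s)^2 · s = 4s^3
4s^3 = 1.1×10⁻⁴⁸  ⇒  s^3 = 2.8×10⁻⁴⁹
s = 6.5×10⁻¹⁷ M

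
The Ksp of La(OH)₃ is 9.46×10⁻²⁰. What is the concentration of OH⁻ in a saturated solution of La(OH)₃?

2.31×10⁻⁵ M

La(OH)₃(s) ⇌ La³⁺(aq) + 3 OH⁻(aq)
If s mol/L of La(OH)₃ dissolves, [La³⁺] = s and [OH⁻] = 3s.
Ksp = [La³⁺][OH⁻]^3 = s · (3s)^3 = 27s^4 = 9.46×10⁻²⁰
s = 7.69×10⁻⁶ mol/L
[OH⁻] = 3s = 2.31×10⁻⁵ mol/L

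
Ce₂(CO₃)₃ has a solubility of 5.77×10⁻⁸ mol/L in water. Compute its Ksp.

Ce₂(CO₃)₃(s) ⇌ 2 Ce³⁺(aq) + 3 CO₃²⁻(aq)
If s mol/L of Ce₂(CO₃)₃ dissolves, [Ce³⁺] = 2s and [CO₃²⁻] = 3s.
Ksp = [Ce³⁺]^2[CO₃²⁻]^3 = (2s)^2 · (3s)^3 = 108s^5
Ksp = 108 × (5.77×10⁻⁸)^5 = 6.91×10⁻³⁵

Ksp = 6.91×10⁻³⁵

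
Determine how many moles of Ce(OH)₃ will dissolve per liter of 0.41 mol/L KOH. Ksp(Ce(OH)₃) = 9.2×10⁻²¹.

1.3×10⁻¹⁹ M

Ce(OH)₃(s) ⇌ Ce³⁺(aq) + 3 OH⁻(aq)
OH⁻ is already present at 0.41 mol/L. If s mol/L of Ce(OH)₃ dissolves, [Ce³⁺] = s while [OH⁻] ≈ 0.41 mol/L.
Ksp = [Ce³⁺][OH⁻]^3 = s(0.41)^3
s = 9.2×10⁻²¹ / (0.41)^3 = 1.3×10⁻¹⁹
s = 1.3×10⁻¹⁹ mol/L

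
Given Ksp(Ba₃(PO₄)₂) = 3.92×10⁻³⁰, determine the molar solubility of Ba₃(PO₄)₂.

Ba₃(PO₄)₂(s) ⇌ 3 Ba²⁺(aq) + 2 PO₄³⁻(aq)
Let s be the molar solubility. Then [Ba²⁺] = 3s and [PO₄³⁻] = 2s.
Ksp = [Ba²⁺]^3[PO₄³⁻]^2 = (3s)^3 · (2s)^2 = 108s^5
108s^5 = 3.92×10⁻³⁰  ⇒  s^5 = 3.63×10⁻³²
Taking the 5th root, s = 5.15×10⁻⁷ mol L⁻¹.

5.15×10⁻⁷ M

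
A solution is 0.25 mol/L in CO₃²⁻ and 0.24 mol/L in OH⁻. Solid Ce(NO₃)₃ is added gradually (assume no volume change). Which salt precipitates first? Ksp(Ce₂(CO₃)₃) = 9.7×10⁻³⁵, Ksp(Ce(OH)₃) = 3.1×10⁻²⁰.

Precipitation begins when Q = Ksp.
For Ce₂(CO₃)₃: [Ce³⁺] = (Ksp/[CO₃²⁻]^3)^(1/2) = 7.9×10⁻¹⁷ mol/L
For Ce(OH)₃: [Ce³⁺] = (Ksp/[OH⁻]^3) = 2.2×10⁻¹⁸ mol/L
Since Ce(OH)₃ needs less Ce³⁺ to reach saturation, it precipitates first.

Ce(OH)₃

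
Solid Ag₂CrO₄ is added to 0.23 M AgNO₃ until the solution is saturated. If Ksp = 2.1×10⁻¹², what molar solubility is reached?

Ag₂CrO₄(s) ⇌ 2 Ag⁺(aq) + CrO₄²⁻(aq)
Ag⁺ is already present at 0.23 M. If s mol/L of Ag₂CrO₄ dissolves, [CrO₄²⁻] = s while [Ag⁺] ≈ 0.23 M.
Ksp = [Ag⁺]^2[CrO₄²⁻] = (0.23)^2s
s = 2.1×10⁻¹² / (0.23)^2 = 4.0×10⁻¹¹
s = 4.0×10⁻¹¹ M

4.0×10⁻¹¹ M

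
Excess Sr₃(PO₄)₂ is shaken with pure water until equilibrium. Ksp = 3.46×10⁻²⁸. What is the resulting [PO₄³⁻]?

Sr₃(PO₄)₂(s) ⇌ 3 Sr²⁺(aq) + 2 PO₄³⁻(aq)
Let s be the molar solubility. Then [Sr²⁺] = 3s and [PO₄³⁻] = 2s.
Ksp = [Sr²⁺]^3[PO₄³⁻]^2 = (3s)^3 · (2s)^2 = 108s^5 = 3.46×10⁻²⁸
s = 1.26×10⁻⁶ mol L⁻¹
[PO₄³⁻] = 2s = 2.52×10⁻⁶ mol L⁻¹

2.52×10⁻⁶ M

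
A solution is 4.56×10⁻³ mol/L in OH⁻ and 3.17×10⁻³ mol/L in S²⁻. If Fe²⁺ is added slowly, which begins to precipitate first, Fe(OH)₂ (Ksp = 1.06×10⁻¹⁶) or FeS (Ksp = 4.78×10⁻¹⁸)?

FeS

The threshold for precipitation is Q = Ksp.
For Fe(OH)₂: [Fe²⁺] = (Ksp/[OH⁻]^2) = 5.10×10⁻¹² mol/L
For FeS: [Fe²⁺] = (Ksp/[S²⁻]) = 1.51×10⁻¹⁵ mol/L
The smaller threshold [Fe²⁺] is reached first, so FeS precipitates first.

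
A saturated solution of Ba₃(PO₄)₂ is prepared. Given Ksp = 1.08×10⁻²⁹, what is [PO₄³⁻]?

1.26×10⁻⁶ M

Ba₃(PO₄)₂(s) ⇌ 3 Ba²⁺(aq) + 2 PO₄³⁻(aq)
Call the molar solubility s, so that [Ba²⁺] = 3s and [PO₄³⁻] = 2s.
Ksp = [Ba²⁺]^3[PO₄³⁻]^2 = (3s)^3 · (2s)^2 = 108s^5 = 1.08×10⁻²⁹
s = 6.31×10⁻⁷ M
[PO₄³⁻] = 2s = 1.26×10⁻⁶ M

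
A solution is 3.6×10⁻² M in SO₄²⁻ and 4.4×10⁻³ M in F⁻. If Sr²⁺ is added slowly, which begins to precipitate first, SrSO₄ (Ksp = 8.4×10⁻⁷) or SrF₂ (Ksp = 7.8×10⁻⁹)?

SrSO₄

The threshold for precipitation is Q = Ksp.
For SrSO₄: [Sr²⁺] = (Ksp/[SO₄²⁻]) = 2.3×10⁻⁵ M
For SrF₂: [Sr²⁺] = (Ksp/[F⁻]^2) = 4.0×10⁻⁴ M
The smaller threshold [Sr²⁺] is reached first, so SrSO₄ precipitates first.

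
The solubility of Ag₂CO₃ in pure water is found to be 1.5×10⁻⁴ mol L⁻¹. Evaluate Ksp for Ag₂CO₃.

Ksp = 1.4×10⁻¹¹

Ag₂CO₃(s) ⇌ 2 Ag⁺(aq) + CO₃²⁻(aq)
Let s be the molar solubility. Then [Ag⁺] = 2s and [CO₃²⁻] = s.
Ksp = [Ag⁺]^2[CO₃²⁻] = (2s)^2 · s = 4s^3
Ksp = 4 × (1.5×10⁻⁴)^3 = 1.4×10⁻¹¹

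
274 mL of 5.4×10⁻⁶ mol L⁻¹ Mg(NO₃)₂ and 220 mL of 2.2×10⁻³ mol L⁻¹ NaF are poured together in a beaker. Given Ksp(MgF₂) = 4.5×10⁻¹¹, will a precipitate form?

The combined volume is 494 mL.
[Mg²⁺] = (5.4×10⁻⁶)(274)/494 = 3.0×10⁻⁶ mol L⁻¹
[F⁻] = (2.2×10⁻³)(220)/494 = 9.8×10⁻⁴ mol L⁻¹
Q = [Mg²⁺][F⁻]^2 = 2.9×10⁻¹²
Q = 2.9×10⁻¹² < Ksp = 4.5×10⁻¹¹, so the solution is unsaturated and no precipitate forms.

No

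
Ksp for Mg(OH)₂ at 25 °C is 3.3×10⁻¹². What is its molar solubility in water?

Mg(OH)₂(s) ⇌ Mg²⁺(aq) + 2 OH⁻(aq)
Let s be the molar solubility. Then [Mg²⁺] = s and [OH⁻] = 2s.
Ksp = [Mg²⁺][OH⁻]^2 = s · (2s)^2 = 4s^3
4s^3 = 3.3×10⁻¹²  ⇒  s^3 = 8.3×10⁻¹³
s = 9.4×10⁻⁵ mol L⁻¹

9.4×10⁻⁵ M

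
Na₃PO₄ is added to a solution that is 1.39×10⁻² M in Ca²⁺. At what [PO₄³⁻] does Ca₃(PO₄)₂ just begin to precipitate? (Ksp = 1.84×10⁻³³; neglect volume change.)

2.62×10⁻¹⁴ M

The threshold for precipitation is Q = Ksp.
Ca₃(PO₄)₂(s) ⇌ 3 Ca²⁺(aq) + 2 PO₄³⁻(aq)
Ksp = [Ca²⁺]^3[PO₄³⁻]^2 = [PO₄³⁻]^2(1.39×10⁻²)^3
[PO₄³⁻]^2 = 1.84×10⁻³³ / (1.39×10⁻²)^3 = 6.85×10⁻²⁸
[PO₄³⁻] = 2.62×10⁻¹⁴ M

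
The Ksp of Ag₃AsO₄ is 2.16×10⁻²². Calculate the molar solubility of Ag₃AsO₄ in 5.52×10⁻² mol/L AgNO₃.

Ag₃AsO₄(s) ⇌ 3 Ag⁺(aq) + AsO₄³⁻(aq)
Ag⁺ is already present at 5.52×10⁻² mol/L. If s mol/L of Ag₃AsO₄ dissolves, [AsO₄³⁻] = s while [Ag⁺] ≈ 5.52×10⁻² mol/L.
Ksp = [Ag⁺]^3[AsO₄³⁻] = (5.52×10⁻²)^3s
s = 2.16×10⁻²² / (5.52×10⁻²)^3 = 1.28×10⁻¹⁸
s = 1.28×10⁻¹⁸ mol/L

1.28×10⁻¹⁸ M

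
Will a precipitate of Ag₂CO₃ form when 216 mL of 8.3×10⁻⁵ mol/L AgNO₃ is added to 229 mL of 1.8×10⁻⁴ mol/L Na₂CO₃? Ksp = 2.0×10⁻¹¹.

No

Total volume after mixing = 216 + 229 = 445 mL.
[Ag⁺] = (8.3×10⁻⁵)(216)/445 = 4.0×10⁻⁵ mol/L
[CO₃²⁻] = (1.8×10⁻⁴)(229)/445 = 9.3×10⁻⁵ mol/L
Q = [Ag⁺]^2[CO₃²⁻] = 1.5×10⁻¹³
Q = 1.5×10⁻¹³ < Ksp = 2.0×10⁻¹¹, so the solution is unsaturated and no precipitate forms.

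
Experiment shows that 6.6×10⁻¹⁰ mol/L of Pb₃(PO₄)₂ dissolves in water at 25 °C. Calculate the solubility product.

Ksp = 1.4×10⁻⁴⁴

Pb₃(PO₄)₂(s) ⇌ 3 Pb²⁺(aq) + 2 PO₄³⁻(aq)
Call the molar solubility s, so that [Pb²⁺] = 3s and [PO₄³⁻] = 2s.
Ksp = [Pb²⁺]^3[PO₄³⁻]^2 = (3s)^3 · (2s)^2 = 108s^5
Ksp = 108 × (6.6×10⁻¹⁰)^5 = 1.4×10⁻⁴⁴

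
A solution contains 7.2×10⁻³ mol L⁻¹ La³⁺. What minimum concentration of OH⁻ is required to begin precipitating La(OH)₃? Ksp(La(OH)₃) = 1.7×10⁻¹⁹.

Precipitation of each salt begins when its ion product equals Ksp.
La(OH)₃(s) ⇌ La³⁺(aq) + 3 OH⁻(aq)
Ksp = [La³⁺][OH⁻]^3 = [OH⁻]^3(7.2×10⁻³)
[OH⁻]^3 = 1.7×10⁻¹⁹ / (7.2×10⁻³) = 2.4×10⁻¹⁷
[OH⁻] = 2.9×10⁻⁶ mol L⁻¹

2.9×10⁻⁶ M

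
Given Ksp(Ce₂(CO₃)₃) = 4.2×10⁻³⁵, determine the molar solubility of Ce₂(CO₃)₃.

5.2×10⁻⁸ M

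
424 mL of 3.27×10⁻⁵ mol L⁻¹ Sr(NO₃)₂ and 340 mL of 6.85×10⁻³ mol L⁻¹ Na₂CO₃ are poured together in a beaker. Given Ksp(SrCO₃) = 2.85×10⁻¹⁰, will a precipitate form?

Yes

The combined volume is 764 mL.
[Sr²⁺] = (3.27×10⁻⁵)(424)/764 = 1.81×10⁻⁵ mol L⁻¹
[CO₃²⁻] = (6.85×10⁻³)(340)/764 = 3.05×10⁻³ mol L⁻¹
Q = [Sr²⁺][CO₃²⁻] = 5.53×10⁻⁸
Q = 5.53×10⁻⁸ > Ksp = 2.85×10⁻¹⁰, so the solution is supersaturated and SrCO₃ precipitates.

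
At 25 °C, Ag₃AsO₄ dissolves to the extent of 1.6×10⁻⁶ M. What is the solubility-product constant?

Ksp = 1.8×10⁻²²

Ag₃AsO₄(s) ⇌ 3 Ag⁺(aq) + AsO₄³⁻(aq)
With molar solubility s: [Ag⁺] = 3s, [AsO₄³⁻] = s.
Ksp = [Ag⁺]^3[AsO₄³⁻] = (3s)^3 · s = 27s^4
Ksp = 27 × (1.6×10⁻⁶)^4 = 1.8×10⁻²²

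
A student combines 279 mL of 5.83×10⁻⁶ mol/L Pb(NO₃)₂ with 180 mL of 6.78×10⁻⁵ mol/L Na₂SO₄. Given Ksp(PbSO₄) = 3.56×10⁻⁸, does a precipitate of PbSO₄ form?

No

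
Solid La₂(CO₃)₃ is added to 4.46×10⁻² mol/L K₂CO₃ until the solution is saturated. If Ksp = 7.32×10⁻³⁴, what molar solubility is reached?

1.44×10⁻¹⁵ M

La₂(CO₃)₃(s) ⇌ 2 La³⁺(aq) + 3 CO₃²⁻(aq)
CO₃²⁻ is already present at 4.46×10⁻² mol/L. If s mol/L of La₂(CO₃)₃ dissolves, [La³⁺] = 2s while [CO₃²⁻] ≈ 4.46×10⁻² mol/L.
Ksp = [La³⁺]^2[CO₃²⁻]^3 = (2s)^2(4.46×10⁻²)^3
(2s)^2 = 7.32×10⁻³⁴ / (4.46×10⁻²)^3 = 8.25×10⁻³⁰
s = 1.44×10⁻¹⁵ mol/L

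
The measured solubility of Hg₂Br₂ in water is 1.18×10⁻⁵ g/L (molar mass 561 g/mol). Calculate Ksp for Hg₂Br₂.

s = (1.18×10⁻⁵ g L⁻¹)/(561 g mol⁻¹) = 2.1034×10⁻⁸ M
Hg₂Br₂(s) ⇌ Hg₂²⁺(aq) + 2 Br⁻(aq)
Call the molar solubility s, so that [Hg₂²⁺] = s and [Br⁻] = 2s.
Ksp = [Hg₂²⁺][Br⁻]^2 = s · (2s)^2 = 4s^3
Ksp = 4 × (2.1034×10⁻⁸)^3 = 3.72×10⁻²³

Ksp = 3.72×10⁻²³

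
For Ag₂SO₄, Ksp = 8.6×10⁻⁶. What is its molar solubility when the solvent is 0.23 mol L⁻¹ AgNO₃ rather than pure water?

Ag₂SO₄(s) ⇌ 2 Ag⁺(aq) + SO₄²⁻(aq)
Let s be the solubility of Ag₂SO₄ here. The common ion gives [Ag⁺] ≈ 0.23 mol L⁻¹, and [SO₄²⁻] = s.
Ksp = [Ag⁺]^2[SO₄²⁻] = (0.23)^2s
s = 8.6×10⁻⁶ / (0.23)^2 = 1.6×10⁻⁴
s = 1.6×10⁻⁴ mol L⁻¹

1.6×10⁻⁴ M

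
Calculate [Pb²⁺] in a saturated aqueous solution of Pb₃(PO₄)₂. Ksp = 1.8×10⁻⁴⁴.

Pb₃(PO₄)₂(s) ⇌ 3 Pb²⁺(aq) + 2 PO₄³⁻(aq)
If s mol/L of Pb₃(PO₄)₂ dissolves, [Pb²⁺] = 3s and [PO₄³⁻] = 2s.
Ksp = [Pb²⁺]^3[PO₄³⁻]^2 = (3s)^3 · (2s)^2 = 108s^5 = 1.8×10⁻⁴⁴
s = 7.0×10⁻¹⁰ mol/L
[Pb²⁺] = 3s = 2.1×10⁻⁹ mol/L

2.1×10⁻⁹ M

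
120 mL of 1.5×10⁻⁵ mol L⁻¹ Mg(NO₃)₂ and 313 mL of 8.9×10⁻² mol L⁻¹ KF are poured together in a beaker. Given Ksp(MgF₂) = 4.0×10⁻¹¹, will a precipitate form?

Yes

The combined volume is 433 mL.
[Mg²⁺] = (1.5×10⁻⁵)(120)/433 = 4.2×10⁻⁶ mol L⁻¹
[F⁻] = (8.9×10⁻²)(313)/433 = 6.4×10⁻² mol L⁻¹
Q = [Mg²⁺][F⁻]^2 = 1.7×10⁻⁸
Q = 1.7×10⁻⁸ > Ksp = 4.0×10⁻¹¹, so the solution is supersaturated and MgF₂ precipitates.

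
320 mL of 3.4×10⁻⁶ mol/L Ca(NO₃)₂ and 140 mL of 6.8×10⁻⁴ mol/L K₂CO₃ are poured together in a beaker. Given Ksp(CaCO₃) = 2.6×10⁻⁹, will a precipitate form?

No

After mixing, V = 320 mL + 140 mL = 460 mL.
[Ca²⁺] = (3.4×10⁻⁶)(320)/460 = 2.4×10⁻⁶ mol/L
[CO₃²⁻] = (6.8×10⁻⁴)(140)/460 = 2.1×10⁻⁴ mol/L
Q = [Ca²⁺][CO₃²⁻] = 4.9×10⁻¹⁰
Since Q (4.9×10⁻¹⁰) is less than Ksp (2.6×10⁻⁹), no CaCO₃ precipitates.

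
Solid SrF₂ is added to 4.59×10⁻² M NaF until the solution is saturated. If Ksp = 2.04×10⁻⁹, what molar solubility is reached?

9.68×10⁻⁷ M

SrF₂(s) ⇌ Sr²⁺(aq) + 2 F⁻(aq)
F⁻ is already present at 4.59×10⁻² M. If s mol/L of SrF₂ dissolves, [Sr²⁺] = s while [F⁻] ≈ 4.59×10⁻² M.
Ksp = [Sr²⁺][F⁻]^2 = s(4.59×10⁻²)^2
s = 2.04×10⁻⁹ / (4.59×10⁻²)^2 = 9.68×10⁻⁷
s = 9.68×10⁻⁷ M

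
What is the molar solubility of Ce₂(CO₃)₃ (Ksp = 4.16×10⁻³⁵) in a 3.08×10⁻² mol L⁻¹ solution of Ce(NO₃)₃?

Ce₂(CO₃)₃(s) ⇌ 2 Ce³⁺(aq) + 3 CO₃²⁻(aq)
Let s be the solubility of Ce₂(CO₃)₃ here. The common ion gives [Ce³⁺] ≈ 3.08×10⁻² mol L⁻¹, and [CO₃²⁻] = 3s.
Ksp = [Ce³⁺]^2[CO₃²⁻]^3 = (3.08×10⁻²)^2(3s)^3
(3s)^3 = 4.16×10⁻³⁵ / (3.08×10⁻²)^2 = 4.39×10⁻³²
s = 1.18×10⁻¹¹ mol L⁻¹

1.18×10⁻¹¹ M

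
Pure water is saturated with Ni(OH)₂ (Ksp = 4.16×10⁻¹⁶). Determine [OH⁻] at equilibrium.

Ni(OH)₂(s) ⇌ Ni²⁺(aq) + 2 OH⁻(aq)
With molar solubility s: [Ni²⁺] = s, [OH⁻] = 2s.
Ksp = [Ni²⁺][OH⁻]^2 = s · (2s)^2 = 4s^3 = 4.16×10⁻¹⁶
s = 4.70×10⁻⁶ mol L⁻¹
[OH⁻] = 2s = 9.41×10⁻⁶ mol L⁻¹

9.41×10⁻⁶ M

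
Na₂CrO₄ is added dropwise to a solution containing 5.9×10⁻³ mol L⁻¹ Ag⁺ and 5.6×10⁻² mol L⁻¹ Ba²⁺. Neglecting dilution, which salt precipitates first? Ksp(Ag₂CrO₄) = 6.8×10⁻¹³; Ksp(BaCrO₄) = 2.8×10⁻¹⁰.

Each salt precipitates once Q = Ksp for that salt.
For Ag₂CrO₄: [CrO₄²⁻] = (Ksp/[Ag⁺]^2) = 2.0×10⁻⁸ mol L⁻¹
For BaCrO₄: [CrO₄²⁻] = (Ksp/[Ba²⁺]) = 5.0×10⁻⁹ mol L⁻¹
BaCrO₄ requires the lower [CrO₄²⁻], so it precipitates first.

BaCrO₄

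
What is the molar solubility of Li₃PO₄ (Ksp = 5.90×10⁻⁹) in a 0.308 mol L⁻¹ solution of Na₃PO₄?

8.92×10⁻⁴ M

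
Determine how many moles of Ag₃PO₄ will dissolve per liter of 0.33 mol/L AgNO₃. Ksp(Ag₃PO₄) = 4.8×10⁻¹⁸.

Ag₃PO₄(s) ⇌ 3 Ag⁺(aq) + PO₄³⁻(aq)
Ag⁺ is already present at 0.33 mol/L. If s mol/L of Ag₃PO₄ dissolves, [PO₄³⁻] = s while [Ag⁺] ≈ 0.33 mol/L.
Ksp = [Ag⁺]^3[PO₄³⁻] = (0.33)^3s
s = 4.8×10⁻¹⁸ / (0.33)^3 = 1.3×10⁻¹⁶
s = 1.3×10⁻¹⁶ mol/L

1.3×10⁻¹⁶ M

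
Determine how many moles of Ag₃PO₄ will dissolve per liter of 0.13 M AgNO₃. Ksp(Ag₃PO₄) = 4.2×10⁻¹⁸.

Ag₃PO₄(s) ⇌ 3 Ag⁺(aq) + PO₄³⁻(aq)
Ag⁺ is already present at 0.13 M. If s mol/L of Ag₃PO₄ dissolves, [PO₄³⁻] = s while [Ag⁺] ≈ 0.13 M.
Ksp = [Ag⁺]^3[PO₄³⁻] = (0.13)^3s
s = 4.2×10⁻¹⁸ / (0.13)^3 = 1.9×10⁻¹⁵
s = 1.9×10⁻¹⁵ M

1.9×10⁻¹⁵ M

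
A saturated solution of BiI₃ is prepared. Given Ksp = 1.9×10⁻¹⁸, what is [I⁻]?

4.9×10⁻⁵ M

BiI₃(s) ⇌ Bi³⁺(aq) + 3 I⁻(aq)
If s mol/L of BiI₃ dissolves, [Bi³⁺] = s and [I⁻] = 3s.
Ksp = [Bi³⁺][I⁻]^3 = s · (3s)^3 = 27s^4 = 1.9×10⁻¹⁸
s = 1.6×10⁻⁵ M
[I⁻] = 3s = 4.9×10⁻⁵ M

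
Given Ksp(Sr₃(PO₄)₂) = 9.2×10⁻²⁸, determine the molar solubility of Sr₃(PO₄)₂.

Sr₃(PO₄)₂(s) ⇌ 3 Sr²⁺(aq) + 2 PO₄³⁻(aq)
Let s be the molar solubility. Then [Sr²⁺] = 3s and [PO₄³⁻] = 2s.
Ksp = [Sr²⁺]^3[PO₄³⁻]^2 = (3s)^3 · (2s)^2 = 108s^5
108s^5 = 9.2×10⁻²⁸  ⇒  s^5 = 8.5×10⁻³⁰
Taking the 5th root, s = 1.5×10⁻⁶ mol/L.

1.5×10⁻⁶ M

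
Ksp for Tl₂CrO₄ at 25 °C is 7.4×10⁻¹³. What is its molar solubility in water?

Tl₂CrO₄(s) ⇌ 2 Tl⁺(aq) + CrO₄²⁻(aq)
With molar solubility s: [Tl⁺] = 2s, [CrO₄²⁻] = s.
Ksp = [Tl⁺]^2[CrO₄²⁻] = (2s)^2 · s = 4s^3
4s^3 = 7.4×10⁻¹³  ⇒  s^3 = 1.9×10⁻¹³
s = 5.7×10⁻⁵ M

5.7×10⁻⁵ M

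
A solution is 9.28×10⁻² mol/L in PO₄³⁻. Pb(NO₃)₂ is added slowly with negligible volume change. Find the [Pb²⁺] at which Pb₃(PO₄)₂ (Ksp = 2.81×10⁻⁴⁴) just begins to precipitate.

1.48×10⁻¹⁴ M

Precipitation begins when Q = Ksp.
Pb₃(PO₄)₂(s) ⇌ 3 Pb²⁺(aq) + 2 PO₄³⁻(aq)
Ksp = [Pb²⁺]^3[PO₄³⁻]^2 = [Pb²⁺]^3(9.28×10⁻²)^2
[Pb²⁺]^3 = 2.81×10⁻⁴⁴ / (9.28×10⁻²)^2 = 3.26×10⁻⁴²
[Pb²⁺] = 1.48×10⁻¹⁴ mol/L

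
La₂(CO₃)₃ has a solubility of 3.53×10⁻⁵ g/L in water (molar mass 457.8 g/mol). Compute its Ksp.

s = (3.53×10⁻⁵ g L⁻¹)/(457.8 g mol⁻¹) = 7.7108×10⁻⁸ M
La₂(CO₃)₃(s) ⇌ 2 La³⁺(aq) + 3 CO₃²⁻(aq)
Let s be the molar solubility. Then [La³⁺] = 2s and [CO₃²⁻] = 3s.
Ksp = [La³⁺]^2[CO₃²⁻]^3 = (2s)^2 · (3s)^3 = 108s^5
Ksp = 108 × (7.7108×10⁻⁸)^5 = 2.94×10⁻³⁴

Ksp = 2.94×10⁻³⁴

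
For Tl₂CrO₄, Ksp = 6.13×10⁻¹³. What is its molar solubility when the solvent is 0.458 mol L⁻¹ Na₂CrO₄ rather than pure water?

5.78×10⁻⁷ M

Tl₂CrO₄(s) ⇌ 2 Tl⁺(aq) + CrO₄²⁻(aq)
Let s be the solubility of Tl₂CrO₄ here. The common ion gives [CrO₄²⁻] ≈ 0.458 mol L⁻¹, and [Tl⁺] = 2s.
Ksp = [Tl⁺]^2[CrO₄²⁻] = (2s)^2(0.458)
(2s)^2 = 6.13×10⁻¹³ / (0.458) = 1.34×10⁻¹²
s = 5.78×10⁻⁷ mol L⁻¹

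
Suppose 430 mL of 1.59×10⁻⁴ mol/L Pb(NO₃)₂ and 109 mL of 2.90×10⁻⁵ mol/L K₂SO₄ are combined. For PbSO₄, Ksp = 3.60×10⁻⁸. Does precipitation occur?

No

After mixing, V = 430 mL + 109 mL = 539 mL.
[Pb²⁺] = (1.59×10⁻⁴)(430)/539 = 1.27×10⁻⁴ mol/L
[SO₄²⁻] = (2.90×10⁻⁵)(109)/539 = 5.86×10⁻⁶ mol/L
Q = [Pb²⁺][SO₄²⁻] = 7.44×10⁻¹⁰
Q = 7.44×10⁻¹⁰ < Ksp = 3.60×10⁻⁸, so the solution is unsaturated and no precipitate forms.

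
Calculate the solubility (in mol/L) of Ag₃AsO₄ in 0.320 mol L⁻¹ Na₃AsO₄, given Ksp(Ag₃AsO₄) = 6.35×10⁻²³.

1.94×10⁻⁸ M

Ag₃AsO₄(s) ⇌ 3 Ag⁺(aq) + AsO₄³⁻(aq)
With AsO₄³⁻ already at 0.320 mol L⁻¹ and s small, take [AsO₄³⁻] ≈ 0.320 mol L⁻¹ and [Ag⁺] = 3s.
Ksp = [Ag⁺]^3[AsO₄³⁻] = (3s)^3(0.320)
(3s)^3 = 6.35×10⁻²³ / (0.320) = 1.98×10⁻²²
s = 1.94×10⁻⁸ mol L⁻¹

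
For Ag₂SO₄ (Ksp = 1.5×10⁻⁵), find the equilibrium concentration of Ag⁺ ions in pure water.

3.1×10⁻² M

Ag₂SO₄(s) ⇌ 2 Ag⁺(aq) + SO₄²⁻(aq)
If s mol/L of Ag₂SO₄ dissolves, [Ag⁺] = 2s and [SO₄²⁻] = s.
Ksp = [Ag⁺]^2[SO₄²⁻] = (2s)^2 · s = 4s^3 = 1.5×10⁻⁵
s = 1.6×10⁻² mol L⁻¹
[Ag⁺] = 2s = 3.1×10⁻² mol L⁻¹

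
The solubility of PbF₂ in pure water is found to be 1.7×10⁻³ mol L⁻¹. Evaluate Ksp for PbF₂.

Ksp = 2.0×10⁻⁸

PbF₂(s) ⇌ Pb²⁺(aq) + 2 F⁻(aq)
If s mol/L of PbF₂ dissolves, [Pb²⁺] = s and [F⁻] = 2s.
Ksp = [Pb²⁺][F⁻]^2 = s · (2s)^2 = 4s^3
Ksp = 4 × (1.7×10⁻³)^3 = 2.0×10⁻⁸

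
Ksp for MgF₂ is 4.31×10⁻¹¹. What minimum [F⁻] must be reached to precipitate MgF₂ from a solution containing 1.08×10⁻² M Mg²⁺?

The threshold for precipitation is Q = Ksp.
MgF₂(s) ⇌ Mg²⁺(aq) + 2 F⁻(aq)
Ksp = [Mg²⁺][F⁻]^2 = [F⁻]^2(1.08×10⁻²)
[F⁻]^2 = 4.31×10⁻¹¹ / (1.08×10⁻²) = 3.99×10⁻⁹
[F⁻] = 6.32×10⁻⁵ M

6.32×10⁻⁵ M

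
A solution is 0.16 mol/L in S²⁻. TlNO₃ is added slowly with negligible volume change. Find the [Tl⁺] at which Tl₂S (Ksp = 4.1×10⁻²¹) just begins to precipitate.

1.6×10⁻¹⁰ M

Precipitation begins when Q = Ksp.
Tl₂S(s) ⇌ 2 Tl⁺(aq) + S²⁻(aq)
Ksp = [Tl⁺]^2[S²⁻] = [Tl⁺]^2(0.16)
[Tl⁺]^2 = 4.1×10⁻²¹ / (0.16) = 2.6×10⁻²⁰
[Tl⁺] = 1.6×10⁻¹⁰ mol/L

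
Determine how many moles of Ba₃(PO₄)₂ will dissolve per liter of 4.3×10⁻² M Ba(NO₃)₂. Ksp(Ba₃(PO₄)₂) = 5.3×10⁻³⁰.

1.3×10⁻¹³ M

Ba₃(PO₄)₂(s) ⇌ 3 Ba²⁺(aq) + 2 PO₄³⁻(aq)
The solution already contains Ba²⁺ at 4.3×10⁻² M. Let s be the molar solubility of Ba₃(PO₄)₂.
[Ba²⁺] ≈ 4.3×10⁻² M (common ion dominates); [PO₄³⁻] = 2s.
Ksp = [Ba²⁺]^3[PO₄³⁻]^2 = (4.3×10⁻²)^3(2s)^2
(2s)^2 = 5.3×10⁻³⁰ / (4.3×10⁻²)^3 = 6.7×10⁻²⁶
s = 1.3×10⁻¹³ M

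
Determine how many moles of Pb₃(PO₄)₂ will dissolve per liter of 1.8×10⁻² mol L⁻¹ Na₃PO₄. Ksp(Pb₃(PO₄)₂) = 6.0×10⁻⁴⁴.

Pb₃(PO₄)₂(s) ⇌ 3 Pb²⁺(aq) + 2 PO₄³⁻(aq)
The solution already contains PO₄³⁻ at 1.8×10⁻² mol L⁻¹. Let s be the molar solubility of Pb₃(PO₄)₂.
[PO₄³⁻] ≈ 1.8×10⁻² mol L⁻¹ (common ion dominates); [Pb²⁺] = 3s.
Ksp = [Pb²⁺]^3[PO₄³⁻]^2 = (3s)^3(1.8×10⁻²)^2
(3s)^3 = 6.0×10⁻⁴⁴ / (1.8×10⁻²)^2 = 1.9×10⁻⁴⁰
s = 1.9×10⁻¹⁴ mol L⁻¹

1.9×10⁻¹⁴ M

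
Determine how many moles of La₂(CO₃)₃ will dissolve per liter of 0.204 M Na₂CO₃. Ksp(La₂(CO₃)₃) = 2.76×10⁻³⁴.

9.02×10⁻¹⁷ M

La₂(CO₃)₃(s) ⇌ 2 La³⁺(aq) + 3 CO₃²⁻(aq)
The solution already contains CO₃²⁻ at 0.204 M. Let s be the molar solubility of La₂(CO₃)₃.
[CO₃²⁻] ≈ 0.204 M (common ion dominates); [La³⁺] = 2s.
Ksp = [La³⁺]^2[CO₃²⁻]^3 = (2s)^2(0.204)^3
(2s)^2 = 2.76×10⁻³⁴ / (0.204)^3 = 3.25×10⁻³²
s = 9.02×10⁻¹⁷ M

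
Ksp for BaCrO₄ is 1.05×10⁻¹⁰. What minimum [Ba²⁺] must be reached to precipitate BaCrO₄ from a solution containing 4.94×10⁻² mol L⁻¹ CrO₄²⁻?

Each salt precipitates once Q = Ksp for that salt.
BaCrO₄(s) ⇌ Ba²⁺(aq) + CrO₄²⁻(aq)
Ksp = [Ba²⁺][CrO₄²⁻] = [Ba²⁺](4.94×10⁻²)
[Ba²⁺] = 1.05×10⁻¹⁰ / (4.94×10⁻²) = 2.13×10⁻⁹
[Ba²⁺] = 2.13×10⁻⁹ mol L⁻¹

2.13×10⁻⁹ M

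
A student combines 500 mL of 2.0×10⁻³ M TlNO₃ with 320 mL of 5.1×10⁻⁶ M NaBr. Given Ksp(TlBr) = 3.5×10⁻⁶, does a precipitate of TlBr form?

The combined volume is 820 mL.
[Tl⁺] = (2.0×10⁻³)(500)/820 = 1.2×10⁻³ M
[Br⁻] = (5.1×10⁻⁶)(320)/820 = 2.0×10⁻⁶ M
Q = [Tl⁺][Br⁻] = 2.4×10⁻⁹
Q = 2.4×10⁻⁹ < Ksp = 3.5×10⁻⁶, so the solution is unsaturated and no precipitate forms.

No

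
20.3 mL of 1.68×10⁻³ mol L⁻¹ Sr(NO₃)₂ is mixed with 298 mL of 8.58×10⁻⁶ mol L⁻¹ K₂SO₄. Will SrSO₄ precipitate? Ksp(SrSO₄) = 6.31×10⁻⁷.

No

The combined volume is 318.3 mL.
[Sr²⁺] = (1.68×10⁻³)(20.3)/318.3 = 1.07×10⁻⁴ mol L⁻¹
[SO₄²⁻] = (8.58×10⁻⁶)(298)/318.3 = 8.03×10⁻⁶ mol L⁻¹
Q = [Sr²⁺][SO₄²⁻] = 8.61×10⁻¹⁰
Since Q (8.61×10⁻¹⁰) is less than Ksp (6.31×10⁻⁷), no SrSO₄ precipitates.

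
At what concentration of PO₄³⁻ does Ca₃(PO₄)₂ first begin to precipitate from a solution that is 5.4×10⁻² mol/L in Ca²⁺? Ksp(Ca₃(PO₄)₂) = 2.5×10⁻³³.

The threshold for precipitation is Q = Ksp.
Ca₃(PO₄)₂(s) ⇌ 3 Ca²⁺(aq) + 2 PO₄³⁻(aq)
Ksp = [Ca²⁺]^3[PO₄³⁻]^2 = [PO₄³⁻]^2(5.4×10⁻²)^3
[PO₄³⁻]^2 = 2.5×10⁻³³ / (5.4×10⁻²)^3 = 1.6×10⁻²⁹
[PO₄³⁻] = 4.0×10⁻¹⁵ mol/L

4.0×10⁻¹⁵ M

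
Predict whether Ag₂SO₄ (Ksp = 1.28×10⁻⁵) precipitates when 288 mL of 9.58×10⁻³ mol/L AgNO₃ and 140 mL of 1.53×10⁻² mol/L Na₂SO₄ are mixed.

No

The combined volume is 428 mL.
[Ag⁺] = (9.58×10⁻³)(288)/428 = 6.45×10⁻³ mol/L
[SO₄²⁻] = (1.53×10⁻²)(140)/428 = 5.00×10⁻³ mol/L
Q = [Ag⁺]^2[SO₄²⁻] = 2.08×10⁻⁷
Q = 2.08×10⁻⁷ < Ksp = 1.28×10⁻⁵, so the solution is unsaturated and no precipitate forms.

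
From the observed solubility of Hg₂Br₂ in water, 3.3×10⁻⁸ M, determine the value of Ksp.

Ksp = 1.4×10⁻²²

Hg₂Br₂(s) ⇌ Hg₂²⁺(aq) + 2 Br⁻(aq)
Let s be the molar solubility. Then [Hg₂²⁺] = s and [Br⁻] = 2s.
Ksp = [Hg₂²⁺][Br⁻]^2 = s · (2s)^2 = 4s^3
Ksp = 4 × (3.3×10⁻⁸)^3 = 1.4×10⁻²²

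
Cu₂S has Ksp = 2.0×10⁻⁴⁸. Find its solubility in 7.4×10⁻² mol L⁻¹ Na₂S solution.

2.6×10⁻²⁴ M

Cu₂S(s) ⇌ 2 Cu⁺(aq) + S²⁻(aq)
Let s be the solubility of Cu₂S here. The common ion gives [S²⁻] ≈ 7.4×10⁻² mol L⁻¹, and [Cu⁺] = 2s.
Ksp = [Cu⁺]^2[S²⁻] = (2s)^2(7.4×10⁻²)
(2s)^2 = 2.0×10⁻⁴⁸ / (7.4×10⁻²) = 2.7×10⁻⁴⁷
s = 2.6×10⁻²⁴ mol L⁻¹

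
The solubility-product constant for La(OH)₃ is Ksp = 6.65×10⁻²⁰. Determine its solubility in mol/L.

7.04×10⁻⁶ M

La(OH)₃(s) ⇌ La³⁺(aq) + 3 OH⁻(aq)
With molar solubility s: [La³⁺] = s, [OH⁻] = 3s.
Ksp = [La³⁺][OH⁻]^3 = s · (3s)^3 = 27s^4
27s^4 = 6.65×10⁻²⁰  ⇒  s^4 = 2.46×10⁻²¹
s = (2.46×10⁻²¹)^(1/4) = 7.04×10⁻⁶ mol/L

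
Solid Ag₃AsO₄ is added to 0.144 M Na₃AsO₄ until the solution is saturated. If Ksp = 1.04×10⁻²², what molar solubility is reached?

Ag₃AsO₄(s) ⇌ 3 Ag⁺(aq) + AsO₄³⁻(aq)
Let s be the solubility of Ag₃AsO₄ here. The common ion gives [AsO₄³⁻] ≈ 0.144 M, and [Ag⁺] = 3s.
Ksp = [Ag⁺]^3[AsO₄³⁻] = (3s)^3(0.144)
(3s)^3 = 1.04×10⁻²² / (0.144) = 7.22×10⁻²²
s = 2.99×10⁻⁸ M

2.99×10⁻⁸ M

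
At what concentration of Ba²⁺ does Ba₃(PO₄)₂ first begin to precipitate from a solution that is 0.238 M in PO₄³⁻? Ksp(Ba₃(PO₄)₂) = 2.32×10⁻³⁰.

3.45×10⁻¹⁰ M

Each salt precipitates once Q = Ksp for that salt.
Ba₃(PO₄)₂(s) ⇌ 3 Ba²⁺(aq) + 2 PO₄³⁻(aq)
Ksp = [Ba²⁺]^3[PO₄³⁻]^2 = [Ba²⁺]^3(0.238)^2
[Ba²⁺]^3 = 2.32×10⁻³⁰ / (0.238)^2 = 4.10×10⁻²⁹
[Ba²⁺] = 3.45×10⁻¹⁰ M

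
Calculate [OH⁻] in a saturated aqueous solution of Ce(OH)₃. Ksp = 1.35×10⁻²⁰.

Ce(OH)₃(s) ⇌ Ce³⁺(aq) + 3 OH⁻(aq)
If s mol/L of Ce(OH)₃ dissolves, [Ce³⁺] = s and [OH⁻] = 3s.
Ksp = [Ce³⁺][OH⁻]^3 = s · (3s)^3 = 27s^4 = 1.35×10⁻²⁰
s = 4.73×10⁻⁶ mol L⁻¹
[OH⁻] = 3s = 1.42×10⁻⁵ mol L⁻¹

1.42×10⁻⁵ M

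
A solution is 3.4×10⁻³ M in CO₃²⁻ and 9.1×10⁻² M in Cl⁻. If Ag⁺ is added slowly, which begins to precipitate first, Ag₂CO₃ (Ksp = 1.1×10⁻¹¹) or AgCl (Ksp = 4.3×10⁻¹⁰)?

The threshold for precipitation is Q = Ksp.
For Ag₂CO₃: [Ag⁺] = (Ksp/[CO₃²⁻])^(1/2) = 5.7×10⁻⁵ M
For AgCl: [Ag⁺] = (Ksp/[Cl⁻]) = 4.7×10⁻⁹ M
Since AgCl needs less Ag⁺ to reach saturation, it precipitates first.

AgCl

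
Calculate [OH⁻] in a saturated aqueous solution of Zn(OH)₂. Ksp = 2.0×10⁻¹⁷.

3.4×10⁻⁶ M

Zn(OH)₂(s) ⇌ Zn²⁺(aq) + 2 OH⁻(aq)
With molar solubility s: [Zn²⁺] = s, [OH⁻] = 2s.
Ksp = [Zn²⁺][OH⁻]^2 = s · (2s)^2 = 4s^3 = 2.0×10⁻¹⁷
s = 1.7×10⁻⁶ M
[OH⁻] = 2s = 3.4×10⁻⁶ M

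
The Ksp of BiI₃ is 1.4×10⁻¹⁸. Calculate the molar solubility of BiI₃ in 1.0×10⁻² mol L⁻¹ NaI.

1.4×10⁻¹² M

BiI₃(s) ⇌ Bi³⁺(aq) + 3 I⁻(aq)
With I⁻ already at 1.0×10⁻² mol L⁻¹ and s small, take [I⁻] ≈ 1.0×10⁻² mol L⁻¹ and [Bi³⁺] = s.
Ksp = [Bi³⁺][I⁻]^3 = s(1.0×10⁻²)^3
s = 1.4×10⁻¹⁸ / (1.0×10⁻²)^3 = 1.4×10⁻¹²
s = 1.4×10⁻¹² mol L⁻¹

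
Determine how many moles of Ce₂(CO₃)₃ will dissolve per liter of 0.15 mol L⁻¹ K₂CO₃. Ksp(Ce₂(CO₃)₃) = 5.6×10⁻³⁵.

Ce₂(CO₃)₃(s) ⇌ 2 Ce³⁺(aq) + 3 CO₃²⁻(aq)
CO₃²⁻ is already present at 0.15 mol L⁻¹. If s mol/L of Ce₂(CO₃)₃ dissolves, [Ce³⁺] = 2s while [CO₃²⁻] ≈ 0.15 mol L⁻¹.
Ksp = [Ce³⁺]^2[CO₃²⁻]^3 = (2s)^2(0.15)^3
(2s)^2 = 5.6×10⁻³⁵ / (0.15)^3 = 1.7×10⁻³²
s = 6.4×10⁻¹⁷ mol L⁻¹

6.4×10⁻¹⁷ M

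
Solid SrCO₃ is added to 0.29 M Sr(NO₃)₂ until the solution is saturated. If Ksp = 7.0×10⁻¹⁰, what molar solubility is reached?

SrCO₃(s) ⇌ Sr²⁺(aq) + CO₃²⁻(aq)
With Sr²⁺ already at 0.29 M and s small, take [Sr²⁺] ≈ 0.29 M and [CO₃²⁻] = s.
Ksp = [Sr²⁺][CO₃²⁻] = (0.29)s
s = 7.0×10⁻¹⁰ / (0.29) = 2.4×10⁻⁹
s = 2.4×10⁻⁹ M

2.4×10⁻⁹ M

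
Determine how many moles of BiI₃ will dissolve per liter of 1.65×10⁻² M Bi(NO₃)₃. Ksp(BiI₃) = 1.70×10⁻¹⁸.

BiI₃(s) ⇌ Bi³⁺(aq) + 3 I⁻(aq)
The solution already contains Bi³⁺ at 1.65×10⁻² M. Let s be the molar solubility of BiI₃.
[Bi³⁺] ≈ 1.65×10⁻² M (common ion dominates); [I⁻] = 3s.
Ksp = [Bi³⁺][I⁻]^3 = (1.65×10⁻²)(3s)^3
(3s)^3 = 1.70×10⁻¹⁸ / (1.65×10⁻²) = 1.03×10⁻¹⁶
s = 1.56×10⁻⁶ M

1.56×10⁻⁶ M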